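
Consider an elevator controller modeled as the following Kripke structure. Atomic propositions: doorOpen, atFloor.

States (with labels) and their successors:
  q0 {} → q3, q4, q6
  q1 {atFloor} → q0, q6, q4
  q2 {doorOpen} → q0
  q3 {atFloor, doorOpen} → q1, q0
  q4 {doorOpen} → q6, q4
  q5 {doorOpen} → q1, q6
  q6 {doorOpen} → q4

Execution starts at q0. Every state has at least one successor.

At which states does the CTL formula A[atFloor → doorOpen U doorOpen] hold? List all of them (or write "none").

States satisfying atFloor → doorOpen: {q0, q2, q3, q4, q5, q6}.
States satisfying doorOpen: {q2, q3, q4, q5, q6}.
States satisfying A[atFloor → doorOpen U doorOpen]: {q0, q2, q3, q4, q5, q6}.

{q0, q2, q3, q4, q5, q6}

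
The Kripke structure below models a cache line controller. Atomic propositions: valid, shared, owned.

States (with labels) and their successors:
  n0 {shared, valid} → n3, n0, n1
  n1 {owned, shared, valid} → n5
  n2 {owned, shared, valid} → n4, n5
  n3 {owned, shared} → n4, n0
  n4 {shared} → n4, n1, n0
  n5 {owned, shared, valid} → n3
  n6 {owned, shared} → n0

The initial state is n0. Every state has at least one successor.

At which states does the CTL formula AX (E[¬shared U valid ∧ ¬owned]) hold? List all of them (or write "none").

States satisfying E[¬shared U valid ∧ ¬owned]: {n0}.
States satisfying AX (E[¬shared U valid ∧ ¬owned]): {n6}.

{n6}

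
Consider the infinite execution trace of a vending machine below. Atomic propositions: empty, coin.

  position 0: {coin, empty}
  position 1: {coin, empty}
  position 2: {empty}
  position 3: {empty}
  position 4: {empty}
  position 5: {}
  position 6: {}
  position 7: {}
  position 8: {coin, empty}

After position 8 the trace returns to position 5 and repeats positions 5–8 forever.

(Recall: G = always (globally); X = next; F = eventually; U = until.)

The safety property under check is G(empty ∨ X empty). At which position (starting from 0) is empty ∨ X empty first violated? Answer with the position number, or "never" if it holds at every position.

5

Check empty ∨ X empty at each position in order: 0 ✓, 1 ✓, 2 ✓, 3 ✓, 4 ✓.
At position 5 the labels are {} and the next position 6 has {}, so empty ∨ X empty is false there. This is the first violation.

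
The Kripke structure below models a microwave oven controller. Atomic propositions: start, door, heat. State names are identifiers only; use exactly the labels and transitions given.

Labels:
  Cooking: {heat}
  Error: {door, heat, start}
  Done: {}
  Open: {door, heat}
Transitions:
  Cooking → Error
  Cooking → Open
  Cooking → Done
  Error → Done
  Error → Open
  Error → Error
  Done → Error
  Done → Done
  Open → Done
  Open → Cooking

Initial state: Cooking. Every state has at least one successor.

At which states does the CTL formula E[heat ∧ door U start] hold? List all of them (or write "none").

{Error}

States satisfying heat ∧ door: {Error, Open}.
States satisfying start: {Error}.
States satisfying E[heat ∧ door U start]: {Error}.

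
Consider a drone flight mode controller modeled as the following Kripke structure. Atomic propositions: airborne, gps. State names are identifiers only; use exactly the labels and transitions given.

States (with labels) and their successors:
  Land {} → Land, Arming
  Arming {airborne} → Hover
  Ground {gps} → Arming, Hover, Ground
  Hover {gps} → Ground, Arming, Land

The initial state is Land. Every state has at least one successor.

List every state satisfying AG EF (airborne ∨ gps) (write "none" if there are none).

{Land, Arming, Ground, Hover}

States satisfying EF (airborne ∨ gps): {Land, Arming, Ground, Hover}.
States satisfying AG EF (airborne ∨ gps): {Land, Arming, Ground, Hover}.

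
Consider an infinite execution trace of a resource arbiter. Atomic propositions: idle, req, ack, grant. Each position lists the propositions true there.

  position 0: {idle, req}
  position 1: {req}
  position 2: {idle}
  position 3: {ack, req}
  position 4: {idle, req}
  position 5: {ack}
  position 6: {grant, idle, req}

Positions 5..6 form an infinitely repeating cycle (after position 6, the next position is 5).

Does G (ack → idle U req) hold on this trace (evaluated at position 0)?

Does not hold

ack → idle U req must hold at every position from 0 onward. It fails at position 5, so G (ack → idle U req) is false.
Positions where ack holds: 3, 5.
Check idle U req at each: 3→ok, 5→fails.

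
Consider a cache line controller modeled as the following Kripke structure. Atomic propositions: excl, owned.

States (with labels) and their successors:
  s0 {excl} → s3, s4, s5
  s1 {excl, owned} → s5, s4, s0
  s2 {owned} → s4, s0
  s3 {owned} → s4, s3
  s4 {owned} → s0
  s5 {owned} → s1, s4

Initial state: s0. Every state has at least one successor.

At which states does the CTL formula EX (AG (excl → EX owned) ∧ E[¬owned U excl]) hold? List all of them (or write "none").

States satisfying AG (excl → EX owned) ∧ E[¬owned U excl]: {s0, s1}.
States satisfying EX (AG (excl → EX owned) ∧ E[¬owned U excl]): {s1, s2, s4, s5}.

{s1, s2, s4, s5}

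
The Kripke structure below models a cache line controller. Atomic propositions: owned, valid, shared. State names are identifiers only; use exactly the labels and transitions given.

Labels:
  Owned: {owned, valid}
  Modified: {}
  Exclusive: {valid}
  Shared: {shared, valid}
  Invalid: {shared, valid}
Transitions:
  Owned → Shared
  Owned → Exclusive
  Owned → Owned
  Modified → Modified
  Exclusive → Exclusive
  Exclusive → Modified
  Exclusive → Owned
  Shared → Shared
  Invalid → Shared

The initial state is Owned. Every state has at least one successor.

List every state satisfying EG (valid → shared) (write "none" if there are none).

States satisfying valid → shared: {Modified, Shared, Invalid}.
States satisfying EG (valid → shared): {Modified, Shared, Invalid}.

{Modified, Shared, Invalid}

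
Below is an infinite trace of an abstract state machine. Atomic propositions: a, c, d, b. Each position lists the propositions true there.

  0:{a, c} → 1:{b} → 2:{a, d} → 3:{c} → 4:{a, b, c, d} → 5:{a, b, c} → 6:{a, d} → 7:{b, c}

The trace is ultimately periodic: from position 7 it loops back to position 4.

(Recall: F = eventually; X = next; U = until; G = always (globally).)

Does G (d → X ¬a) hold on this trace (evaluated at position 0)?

d → X ¬a must hold at every position from 0 onward. It fails at position 4, so G (d → X ¬a) is false.
Positions where d holds: 2, 4, 6.
Check X ¬a at each: 2→ok, 4→fails, 6→ok.

Does not hold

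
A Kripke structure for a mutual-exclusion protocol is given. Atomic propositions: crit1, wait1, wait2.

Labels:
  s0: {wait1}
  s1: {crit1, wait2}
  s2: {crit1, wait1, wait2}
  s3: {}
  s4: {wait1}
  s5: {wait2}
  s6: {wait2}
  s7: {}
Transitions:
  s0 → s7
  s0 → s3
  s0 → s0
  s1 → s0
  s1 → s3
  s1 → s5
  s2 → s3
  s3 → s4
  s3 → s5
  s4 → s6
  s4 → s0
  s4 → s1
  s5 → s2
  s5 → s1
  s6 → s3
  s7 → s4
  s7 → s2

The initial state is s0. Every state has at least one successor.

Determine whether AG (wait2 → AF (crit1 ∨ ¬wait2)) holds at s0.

Yes

States satisfying wait2 → AF (crit1 ∨ ¬wait2): {s0, s1, s2, s3, s4, s5, s6, s7}.
States satisfying AG (wait2 → AF (crit1 ∨ ¬wait2)): {s0, s1, s2, s3, s4, s5, s6, s7}.
Every state reachable from s0 satisfies wait2 → AF (crit1 ∨ ¬wait2).
s0 ∈ Sat(AG (wait2 → AF (crit1 ∨ ¬wait2))).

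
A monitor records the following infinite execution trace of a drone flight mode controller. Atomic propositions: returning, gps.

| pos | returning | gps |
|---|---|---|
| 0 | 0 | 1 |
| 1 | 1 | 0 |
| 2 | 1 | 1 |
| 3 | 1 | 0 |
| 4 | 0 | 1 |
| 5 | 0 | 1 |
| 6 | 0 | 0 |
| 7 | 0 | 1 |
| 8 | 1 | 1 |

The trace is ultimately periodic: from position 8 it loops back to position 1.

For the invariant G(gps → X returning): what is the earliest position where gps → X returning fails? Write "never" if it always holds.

4

Check gps → X returning at each position in order: 0 ✓, 1 ✓, 2 ✓, 3 ✓.
At position 4 the labels are {gps} and the next position 5 has {gps}, so gps → X returning is false there. This is the first violation.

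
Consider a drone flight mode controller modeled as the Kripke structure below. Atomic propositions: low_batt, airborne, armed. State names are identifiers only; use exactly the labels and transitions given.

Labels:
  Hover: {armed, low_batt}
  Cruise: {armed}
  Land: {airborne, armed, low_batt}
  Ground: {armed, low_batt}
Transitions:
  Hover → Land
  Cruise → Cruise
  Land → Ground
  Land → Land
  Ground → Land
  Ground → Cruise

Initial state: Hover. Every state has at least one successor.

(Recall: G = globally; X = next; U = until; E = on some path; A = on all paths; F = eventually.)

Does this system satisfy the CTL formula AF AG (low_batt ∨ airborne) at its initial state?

States satisfying AG (low_batt ∨ airborne): ∅.
States satisfying AF AG (low_batt ∨ airborne): ∅.
There is a path from Hover along which AG (low_batt ∨ airborne) never holds.
Hover ∉ Sat(AF AG (low_batt ∨ airborne)).

No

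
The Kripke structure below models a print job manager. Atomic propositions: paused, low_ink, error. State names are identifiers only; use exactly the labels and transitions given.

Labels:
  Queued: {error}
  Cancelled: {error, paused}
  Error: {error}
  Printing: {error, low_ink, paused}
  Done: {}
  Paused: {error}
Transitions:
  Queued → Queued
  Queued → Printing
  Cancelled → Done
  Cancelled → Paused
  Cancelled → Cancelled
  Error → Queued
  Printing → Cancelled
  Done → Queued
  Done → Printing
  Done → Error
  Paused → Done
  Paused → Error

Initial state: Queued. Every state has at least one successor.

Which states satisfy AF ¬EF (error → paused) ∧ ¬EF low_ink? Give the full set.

none

States satisfying ¬EF (error → paused): ∅.
States satisfying AF ¬EF (error → paused): ∅.
States satisfying low_ink: {Printing}.
States satisfying EF low_ink: {Queued, Cancelled, Error, Printing, Done, Paused}.
States satisfying ¬EF low_ink: ∅.
States satisfying AF ¬EF (error → paused) ∧ ¬EF low_ink: ∅.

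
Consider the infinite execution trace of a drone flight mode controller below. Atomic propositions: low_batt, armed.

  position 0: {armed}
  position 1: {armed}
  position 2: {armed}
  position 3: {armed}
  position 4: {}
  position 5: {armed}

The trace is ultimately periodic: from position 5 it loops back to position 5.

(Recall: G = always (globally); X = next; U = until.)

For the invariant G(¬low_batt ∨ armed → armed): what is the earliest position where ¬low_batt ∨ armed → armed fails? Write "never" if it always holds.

4

Check ¬low_batt ∨ armed → armed at each position in order: 0 ✓, 1 ✓, 2 ✓, 3 ✓.
At position 4 the labels are {}, so ¬low_batt ∨ armed → armed is false there. This is the first violation.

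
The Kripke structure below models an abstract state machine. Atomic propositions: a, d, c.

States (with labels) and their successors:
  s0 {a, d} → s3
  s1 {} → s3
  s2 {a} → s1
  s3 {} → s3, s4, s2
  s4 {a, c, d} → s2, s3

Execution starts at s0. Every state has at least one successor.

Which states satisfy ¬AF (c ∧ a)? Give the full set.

States satisfying c ∧ a: {s4}.
States satisfying AF (c ∧ a): {s4}.
States satisfying ¬AF (c ∧ a): {s0, s1, s2, s3}.

{s0, s1, s2, s3}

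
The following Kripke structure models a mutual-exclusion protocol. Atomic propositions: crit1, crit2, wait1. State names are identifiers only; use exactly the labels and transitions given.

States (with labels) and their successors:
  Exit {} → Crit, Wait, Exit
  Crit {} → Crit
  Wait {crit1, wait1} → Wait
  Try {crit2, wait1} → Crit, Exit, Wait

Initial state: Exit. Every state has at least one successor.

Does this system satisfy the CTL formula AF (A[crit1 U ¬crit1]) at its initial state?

Yes

States satisfying A[crit1 U ¬crit1]: {Exit, Crit, Try}.
States satisfying AF (A[crit1 U ¬crit1]): {Exit, Crit, Try}.
Exit ∈ Sat(AF (A[crit1 U ¬crit1])).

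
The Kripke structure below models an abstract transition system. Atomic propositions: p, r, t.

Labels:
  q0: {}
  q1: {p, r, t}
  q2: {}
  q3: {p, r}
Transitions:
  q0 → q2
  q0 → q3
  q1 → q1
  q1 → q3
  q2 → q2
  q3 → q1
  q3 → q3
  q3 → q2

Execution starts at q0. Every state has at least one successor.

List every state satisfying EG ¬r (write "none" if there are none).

States satisfying ¬r: {q0, q2}.
States satisfying EG ¬r: {q0, q2}.

{q0, q2}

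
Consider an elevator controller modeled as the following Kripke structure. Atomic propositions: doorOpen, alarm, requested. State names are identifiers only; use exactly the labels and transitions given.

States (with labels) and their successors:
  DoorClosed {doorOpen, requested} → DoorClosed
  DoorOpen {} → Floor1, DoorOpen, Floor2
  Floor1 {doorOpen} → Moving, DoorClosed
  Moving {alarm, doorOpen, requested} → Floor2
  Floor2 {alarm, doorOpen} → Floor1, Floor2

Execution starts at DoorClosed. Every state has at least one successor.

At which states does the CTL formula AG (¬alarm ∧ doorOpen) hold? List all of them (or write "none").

{DoorClosed}

States satisfying ¬alarm ∧ doorOpen: {DoorClosed, Floor1}.
States satisfying AG (¬alarm ∧ doorOpen): {DoorClosed}.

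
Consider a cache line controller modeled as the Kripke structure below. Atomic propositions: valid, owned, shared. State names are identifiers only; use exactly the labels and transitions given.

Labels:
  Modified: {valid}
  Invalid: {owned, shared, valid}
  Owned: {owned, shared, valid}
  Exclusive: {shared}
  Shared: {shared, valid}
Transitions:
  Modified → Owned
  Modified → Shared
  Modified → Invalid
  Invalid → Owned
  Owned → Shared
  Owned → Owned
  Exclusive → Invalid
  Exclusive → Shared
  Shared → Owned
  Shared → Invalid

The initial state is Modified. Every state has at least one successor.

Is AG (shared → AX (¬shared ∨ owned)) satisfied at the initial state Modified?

No

States satisfying shared → AX (¬shared ∨ owned): {Modified, Invalid, Shared}.
States satisfying AG (shared → AX (¬shared ∨ owned)): ∅.
Owned is reachable from Modified and violates shared → AX (¬shared ∨ owned), so AG fails at Modified.
Modified ∉ Sat(AG (shared → AX (¬shared ∨ owned))).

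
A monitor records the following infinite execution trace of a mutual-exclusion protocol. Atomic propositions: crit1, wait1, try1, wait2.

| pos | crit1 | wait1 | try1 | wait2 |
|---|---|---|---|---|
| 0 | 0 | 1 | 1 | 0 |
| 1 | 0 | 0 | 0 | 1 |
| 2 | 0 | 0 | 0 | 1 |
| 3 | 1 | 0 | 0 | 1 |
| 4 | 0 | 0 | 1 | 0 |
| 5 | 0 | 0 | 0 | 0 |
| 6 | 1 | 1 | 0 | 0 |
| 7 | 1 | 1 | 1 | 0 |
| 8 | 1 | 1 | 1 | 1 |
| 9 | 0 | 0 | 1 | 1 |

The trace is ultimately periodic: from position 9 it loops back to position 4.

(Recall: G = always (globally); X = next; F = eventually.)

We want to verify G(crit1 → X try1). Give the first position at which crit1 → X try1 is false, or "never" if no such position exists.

never

crit1 → X try1 holds at every position 0..9, and those are all the positions the trace ever visits, so the invariant G(crit1 → X try1) is never violated.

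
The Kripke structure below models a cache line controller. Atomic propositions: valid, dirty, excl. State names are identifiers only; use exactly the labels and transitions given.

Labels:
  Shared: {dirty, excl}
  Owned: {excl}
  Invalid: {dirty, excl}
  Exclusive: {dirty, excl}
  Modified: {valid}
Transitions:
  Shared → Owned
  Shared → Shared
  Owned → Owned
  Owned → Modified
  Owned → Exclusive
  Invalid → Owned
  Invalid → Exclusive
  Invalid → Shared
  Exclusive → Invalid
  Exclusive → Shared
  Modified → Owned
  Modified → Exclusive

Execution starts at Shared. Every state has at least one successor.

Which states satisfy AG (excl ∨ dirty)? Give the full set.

none

States satisfying excl ∨ dirty: {Shared, Owned, Invalid, Exclusive}.
States satisfying AG (excl ∨ dirty): ∅.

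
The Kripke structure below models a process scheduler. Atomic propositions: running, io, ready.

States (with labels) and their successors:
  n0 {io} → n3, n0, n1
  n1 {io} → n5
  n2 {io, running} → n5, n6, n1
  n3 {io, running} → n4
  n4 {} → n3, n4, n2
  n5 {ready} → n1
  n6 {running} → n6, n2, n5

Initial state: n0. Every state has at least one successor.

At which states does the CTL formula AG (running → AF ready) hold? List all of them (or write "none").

{n1, n5}

States satisfying running → AF ready: {n0, n1, n4, n5}.
States satisfying AG (running → AF ready): {n1, n5}.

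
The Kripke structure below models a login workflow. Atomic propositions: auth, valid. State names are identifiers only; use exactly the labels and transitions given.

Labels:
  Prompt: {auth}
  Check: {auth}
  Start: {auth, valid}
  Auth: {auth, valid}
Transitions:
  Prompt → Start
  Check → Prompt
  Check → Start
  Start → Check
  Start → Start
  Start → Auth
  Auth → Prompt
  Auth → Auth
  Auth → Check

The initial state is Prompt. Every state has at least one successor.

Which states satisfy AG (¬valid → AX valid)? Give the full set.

States satisfying ¬valid → AX valid: {Prompt, Start, Auth}.
States satisfying AG (¬valid → AX valid): ∅.

none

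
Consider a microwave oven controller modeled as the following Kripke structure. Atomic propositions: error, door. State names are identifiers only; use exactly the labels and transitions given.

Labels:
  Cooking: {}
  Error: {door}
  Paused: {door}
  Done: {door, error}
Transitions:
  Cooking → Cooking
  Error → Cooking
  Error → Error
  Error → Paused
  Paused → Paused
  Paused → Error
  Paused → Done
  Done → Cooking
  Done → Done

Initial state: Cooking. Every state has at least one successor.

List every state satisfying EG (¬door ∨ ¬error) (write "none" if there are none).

States satisfying ¬door ∨ ¬error: {Cooking, Error, Paused}.
States satisfying EG (¬door ∨ ¬error): {Cooking, Error, Paused}.

{Cooking, Error, Paused}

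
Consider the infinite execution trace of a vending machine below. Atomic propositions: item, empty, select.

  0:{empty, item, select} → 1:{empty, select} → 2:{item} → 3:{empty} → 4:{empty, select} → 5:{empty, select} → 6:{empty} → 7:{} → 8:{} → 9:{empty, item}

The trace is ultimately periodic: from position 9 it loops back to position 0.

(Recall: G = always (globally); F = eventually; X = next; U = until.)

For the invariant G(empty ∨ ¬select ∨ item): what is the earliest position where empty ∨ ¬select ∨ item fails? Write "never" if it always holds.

never

empty ∨ ¬select ∨ item holds at every position 0..9, and those are all the positions the trace ever visits, so the invariant G(empty ∨ ¬select ∨ item) is never violated.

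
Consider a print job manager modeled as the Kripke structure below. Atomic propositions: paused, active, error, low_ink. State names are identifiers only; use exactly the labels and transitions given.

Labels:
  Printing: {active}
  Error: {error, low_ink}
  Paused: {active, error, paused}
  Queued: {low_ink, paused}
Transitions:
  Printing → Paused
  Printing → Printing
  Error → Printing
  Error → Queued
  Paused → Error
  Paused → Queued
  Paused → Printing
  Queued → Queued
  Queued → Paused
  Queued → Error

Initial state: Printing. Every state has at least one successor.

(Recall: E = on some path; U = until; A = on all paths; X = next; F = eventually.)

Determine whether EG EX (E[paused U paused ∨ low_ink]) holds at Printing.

States satisfying EX (E[paused U paused ∨ low_ink]): {Printing, Error, Paused, Queued}.
States satisfying EG EX (E[paused U paused ∨ low_ink]): {Printing, Error, Paused, Queued}.
Printing ∈ Sat(EG EX (E[paused U paused ∨ low_ink])).

Yes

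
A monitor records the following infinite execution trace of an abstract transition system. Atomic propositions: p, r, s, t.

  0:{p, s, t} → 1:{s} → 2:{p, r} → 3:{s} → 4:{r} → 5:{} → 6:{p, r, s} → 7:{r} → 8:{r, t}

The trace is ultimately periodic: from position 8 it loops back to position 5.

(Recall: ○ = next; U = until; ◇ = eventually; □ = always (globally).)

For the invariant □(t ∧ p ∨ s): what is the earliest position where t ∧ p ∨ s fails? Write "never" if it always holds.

2

Check t ∧ p ∨ s at each position in order: 0 ✓, 1 ✓.
At position 2 the labels are {p, r}, so t ∧ p ∨ s is false there. This is the first violation.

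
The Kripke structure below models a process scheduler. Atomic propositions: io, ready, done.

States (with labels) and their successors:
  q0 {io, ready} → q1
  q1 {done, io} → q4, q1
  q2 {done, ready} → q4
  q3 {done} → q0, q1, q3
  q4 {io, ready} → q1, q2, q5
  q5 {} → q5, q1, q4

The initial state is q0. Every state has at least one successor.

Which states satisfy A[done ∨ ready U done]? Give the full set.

{q0, q1, q2, q3}

States satisfying done ∨ ready: {q0, q1, q2, q3, q4}.
States satisfying done: {q1, q2, q3}.
States satisfying A[done ∨ ready U done]: {q0, q1, q2, q3}.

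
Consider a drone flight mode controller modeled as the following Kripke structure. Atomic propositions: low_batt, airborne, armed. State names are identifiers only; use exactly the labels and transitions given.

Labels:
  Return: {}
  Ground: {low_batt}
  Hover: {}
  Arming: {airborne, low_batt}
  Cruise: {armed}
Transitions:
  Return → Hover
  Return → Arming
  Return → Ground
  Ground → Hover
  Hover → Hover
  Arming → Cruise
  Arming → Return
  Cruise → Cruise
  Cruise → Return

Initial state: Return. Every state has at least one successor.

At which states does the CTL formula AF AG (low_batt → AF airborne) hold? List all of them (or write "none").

States satisfying AG (low_batt → AF airborne): {Hover}.
States satisfying AF AG (low_batt → AF airborne): {Ground, Hover}.

{Ground, Hover}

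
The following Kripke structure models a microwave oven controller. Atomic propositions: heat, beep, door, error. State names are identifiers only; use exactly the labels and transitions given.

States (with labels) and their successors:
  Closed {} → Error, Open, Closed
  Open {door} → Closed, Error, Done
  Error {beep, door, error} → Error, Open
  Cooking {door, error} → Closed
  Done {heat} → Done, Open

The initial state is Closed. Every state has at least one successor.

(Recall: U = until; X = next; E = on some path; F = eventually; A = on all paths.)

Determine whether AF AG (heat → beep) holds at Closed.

States satisfying AG (heat → beep): ∅.
States satisfying AF AG (heat → beep): ∅.
There is a path from Closed along which AG (heat → beep) never holds.
Closed ∉ Sat(AF AG (heat → beep)).

Violated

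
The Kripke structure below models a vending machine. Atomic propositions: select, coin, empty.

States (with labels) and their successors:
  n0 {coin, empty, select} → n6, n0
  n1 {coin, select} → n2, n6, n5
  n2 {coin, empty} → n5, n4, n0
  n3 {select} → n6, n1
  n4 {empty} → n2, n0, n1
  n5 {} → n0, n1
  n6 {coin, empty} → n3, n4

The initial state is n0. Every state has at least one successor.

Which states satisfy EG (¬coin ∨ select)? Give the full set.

{n0, n1, n3, n4, n5}

States satisfying ¬coin ∨ select: {n0, n1, n3, n4, n5}.
States satisfying EG (¬coin ∨ select): {n0, n1, n3, n4, n5}.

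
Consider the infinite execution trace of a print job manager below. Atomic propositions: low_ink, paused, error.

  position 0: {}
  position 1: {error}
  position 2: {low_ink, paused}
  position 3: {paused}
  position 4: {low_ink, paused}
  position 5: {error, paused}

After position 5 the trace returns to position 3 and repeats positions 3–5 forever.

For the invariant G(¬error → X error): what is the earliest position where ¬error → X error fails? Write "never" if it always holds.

Check ¬error → X error at each position in order: 0 ✓, 1 ✓.
At position 2 the labels are {low_ink, paused} and the next position 3 has {paused}, so ¬error → X error is false there. This is the first violation.

2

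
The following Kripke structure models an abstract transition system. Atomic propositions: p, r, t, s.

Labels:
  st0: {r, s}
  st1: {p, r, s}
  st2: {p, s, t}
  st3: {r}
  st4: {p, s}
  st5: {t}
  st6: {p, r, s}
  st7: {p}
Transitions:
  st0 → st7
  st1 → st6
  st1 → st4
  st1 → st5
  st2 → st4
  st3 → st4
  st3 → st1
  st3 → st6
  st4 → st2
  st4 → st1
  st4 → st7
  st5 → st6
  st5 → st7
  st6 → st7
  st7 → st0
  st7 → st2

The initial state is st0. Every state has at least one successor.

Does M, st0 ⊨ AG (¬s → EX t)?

States satisfying ¬s → EX t: {st0, st1, st2, st4, st6, st7}.
States satisfying AG (¬s → EX t): ∅.
st5 is reachable from st0 and violates ¬s → EX t, so AG fails at st0.
st0 ∉ Sat(AG (¬s → EX t)).

Violated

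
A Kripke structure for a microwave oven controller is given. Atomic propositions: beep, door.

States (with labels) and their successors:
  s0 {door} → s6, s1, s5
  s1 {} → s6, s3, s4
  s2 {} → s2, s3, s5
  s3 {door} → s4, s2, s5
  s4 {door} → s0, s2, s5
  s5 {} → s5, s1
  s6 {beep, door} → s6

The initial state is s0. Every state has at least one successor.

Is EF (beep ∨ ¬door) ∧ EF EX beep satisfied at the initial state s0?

Satisfied

States satisfying beep ∨ ¬door: {s1, s2, s5, s6}.
States satisfying EF (beep ∨ ¬door): {s0, s1, s2, s3, s4, s5, s6}.
States satisfying EX beep: {s0, s1, s6}.
States satisfying EF EX beep: {s0, s1, s2, s3, s4, s5, s6}.
States satisfying EF (beep ∨ ¬door) ∧ EF EX beep: {s0, s1, s2, s3, s4, s5, s6}.
s0 ∈ Sat(EF (beep ∨ ¬door) ∧ EF EX beep).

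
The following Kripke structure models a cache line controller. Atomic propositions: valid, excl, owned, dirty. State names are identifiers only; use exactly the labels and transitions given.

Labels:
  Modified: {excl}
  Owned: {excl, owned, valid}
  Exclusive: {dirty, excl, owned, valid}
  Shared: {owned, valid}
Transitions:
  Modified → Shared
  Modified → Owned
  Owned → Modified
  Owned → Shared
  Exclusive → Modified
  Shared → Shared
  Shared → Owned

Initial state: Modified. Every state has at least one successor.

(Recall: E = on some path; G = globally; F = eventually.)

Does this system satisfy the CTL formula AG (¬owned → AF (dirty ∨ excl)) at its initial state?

States satisfying ¬owned → AF (dirty ∨ excl): {Modified, Owned, Exclusive, Shared}.
States satisfying AG (¬owned → AF (dirty ∨ excl)): {Modified, Owned, Exclusive, Shared}.
Every state reachable from Modified satisfies ¬owned → AF (dirty ∨ excl).
Modified ∈ Sat(AG (¬owned → AF (dirty ∨ excl))).

Satisfied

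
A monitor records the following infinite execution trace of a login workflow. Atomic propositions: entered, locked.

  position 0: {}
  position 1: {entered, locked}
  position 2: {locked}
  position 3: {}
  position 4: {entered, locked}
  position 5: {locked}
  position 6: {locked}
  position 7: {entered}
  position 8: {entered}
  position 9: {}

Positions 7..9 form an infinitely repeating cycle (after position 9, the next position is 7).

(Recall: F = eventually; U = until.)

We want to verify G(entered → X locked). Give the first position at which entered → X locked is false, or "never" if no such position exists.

Check entered → X locked at each position in order: 0 ✓, 1 ✓, 2 ✓, 3 ✓, 4 ✓, 5 ✓, 6 ✓.
At position 7 the labels are {entered} and the next position 8 has {entered}, so entered → X locked is false there. This is the first violation.

7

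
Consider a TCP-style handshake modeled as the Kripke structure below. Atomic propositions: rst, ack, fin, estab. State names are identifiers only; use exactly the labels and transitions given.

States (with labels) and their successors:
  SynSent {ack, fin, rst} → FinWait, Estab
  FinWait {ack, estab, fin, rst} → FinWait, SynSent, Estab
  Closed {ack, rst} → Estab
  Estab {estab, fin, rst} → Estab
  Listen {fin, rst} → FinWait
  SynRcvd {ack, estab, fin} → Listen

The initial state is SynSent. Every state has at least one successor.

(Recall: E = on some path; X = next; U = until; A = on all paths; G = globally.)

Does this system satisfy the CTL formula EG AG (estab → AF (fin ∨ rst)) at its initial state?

States satisfying AG (estab → AF (fin ∨ rst)): {SynSent, FinWait, Closed, Estab, Listen, SynRcvd}.
States satisfying EG AG (estab → AF (fin ∨ rst)): {SynSent, FinWait, Closed, Estab, Listen, SynRcvd}.
SynSent ∈ Sat(EG AG (estab → AF (fin ∨ rst))).

Yes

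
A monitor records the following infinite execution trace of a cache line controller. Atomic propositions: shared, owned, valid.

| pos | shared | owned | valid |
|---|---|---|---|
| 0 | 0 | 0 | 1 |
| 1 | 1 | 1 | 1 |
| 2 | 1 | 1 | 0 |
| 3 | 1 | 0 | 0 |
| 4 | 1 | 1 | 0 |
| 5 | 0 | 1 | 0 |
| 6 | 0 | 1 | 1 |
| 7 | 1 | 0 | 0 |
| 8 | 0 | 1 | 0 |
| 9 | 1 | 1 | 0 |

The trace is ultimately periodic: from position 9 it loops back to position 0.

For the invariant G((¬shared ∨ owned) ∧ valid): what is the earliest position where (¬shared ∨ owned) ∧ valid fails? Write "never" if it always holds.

Check (¬shared ∨ owned) ∧ valid at each position in order: 0 ✓, 1 ✓.
At position 2 the labels are {owned, shared}, so (¬shared ∨ owned) ∧ valid is false there. This is the first violation.

2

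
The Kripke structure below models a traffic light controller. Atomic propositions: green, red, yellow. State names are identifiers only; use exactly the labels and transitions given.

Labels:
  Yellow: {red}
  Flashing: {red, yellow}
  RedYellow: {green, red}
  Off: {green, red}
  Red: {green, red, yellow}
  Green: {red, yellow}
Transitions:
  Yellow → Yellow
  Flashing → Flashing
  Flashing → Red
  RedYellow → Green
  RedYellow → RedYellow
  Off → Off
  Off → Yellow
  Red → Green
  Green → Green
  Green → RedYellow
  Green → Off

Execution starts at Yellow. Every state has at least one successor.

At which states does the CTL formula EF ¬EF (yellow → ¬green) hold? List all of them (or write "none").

none

States satisfying ¬EF (yellow → ¬green): ∅.
States satisfying EF ¬EF (yellow → ¬green): ∅.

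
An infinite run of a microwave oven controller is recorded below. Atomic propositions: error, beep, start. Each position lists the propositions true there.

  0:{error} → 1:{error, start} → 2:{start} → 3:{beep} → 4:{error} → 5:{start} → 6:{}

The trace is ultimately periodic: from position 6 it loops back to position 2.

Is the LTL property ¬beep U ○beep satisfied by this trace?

Satisfied

Walking from position 0: ○beep first holds at position 2, and ¬beep holds at every earlier position along the way, so ¬beep U ○beep holds.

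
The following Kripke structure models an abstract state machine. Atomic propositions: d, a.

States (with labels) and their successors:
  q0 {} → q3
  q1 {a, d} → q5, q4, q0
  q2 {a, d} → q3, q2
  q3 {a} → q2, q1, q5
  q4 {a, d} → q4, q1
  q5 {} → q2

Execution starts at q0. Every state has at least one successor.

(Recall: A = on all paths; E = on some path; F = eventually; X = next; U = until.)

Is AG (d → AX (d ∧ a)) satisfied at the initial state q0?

No

States satisfying d → AX (d ∧ a): {q0, q3, q4, q5}.
States satisfying AG (d → AX (d ∧ a)): ∅.
q1 is reachable from q0 and violates d → AX (d ∧ a), so AG fails at q0.
q0 ∉ Sat(AG (d → AX (d ∧ a))).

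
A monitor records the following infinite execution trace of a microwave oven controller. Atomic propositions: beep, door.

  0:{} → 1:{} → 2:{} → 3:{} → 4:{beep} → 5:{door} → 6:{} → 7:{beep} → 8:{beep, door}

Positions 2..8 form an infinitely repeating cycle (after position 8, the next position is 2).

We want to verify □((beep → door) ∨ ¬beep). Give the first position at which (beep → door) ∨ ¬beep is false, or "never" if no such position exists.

4

Check (beep → door) ∨ ¬beep at each position in order: 0 ✓, 1 ✓, 2 ✓, 3 ✓.
At position 4 the labels are {beep}, so (beep → door) ∨ ¬beep is false there. This is the first violation.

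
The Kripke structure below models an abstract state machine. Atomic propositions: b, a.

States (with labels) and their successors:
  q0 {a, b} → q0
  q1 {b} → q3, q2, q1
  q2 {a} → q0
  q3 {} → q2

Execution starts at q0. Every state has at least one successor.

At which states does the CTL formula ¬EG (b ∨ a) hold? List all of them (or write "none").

{q3}

States satisfying b ∨ a: {q0, q1, q2}.
States satisfying EG (b ∨ a): {q0, q1, q2}.
States satisfying ¬EG (b ∨ a): {q3}.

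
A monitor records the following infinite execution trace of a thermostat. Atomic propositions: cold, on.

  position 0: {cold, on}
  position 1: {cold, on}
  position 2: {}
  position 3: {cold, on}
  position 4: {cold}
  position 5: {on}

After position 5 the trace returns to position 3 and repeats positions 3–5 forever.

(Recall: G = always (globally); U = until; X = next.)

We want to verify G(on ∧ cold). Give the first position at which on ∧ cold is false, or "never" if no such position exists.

Check on ∧ cold at each position in order: 0 ✓, 1 ✓.
At position 2 the labels are {}, so on ∧ cold is false there. This is the first violation.

2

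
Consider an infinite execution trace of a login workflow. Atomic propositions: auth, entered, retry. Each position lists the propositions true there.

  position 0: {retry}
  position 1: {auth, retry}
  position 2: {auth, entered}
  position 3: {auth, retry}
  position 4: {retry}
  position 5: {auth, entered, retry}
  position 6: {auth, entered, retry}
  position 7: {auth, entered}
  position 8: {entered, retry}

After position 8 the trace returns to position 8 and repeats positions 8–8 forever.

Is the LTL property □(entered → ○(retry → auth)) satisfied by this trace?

Violated

entered → ○(retry → auth) must hold at every position from 0 onward. It fails at position 7, so □(entered → ○(retry → auth)) is false.
Positions where entered holds: 2, 5, 6, 7, 8.
Check ○(retry → auth) at each: 2→ok, 5→ok, 6→ok, 7→fails, 8→fails.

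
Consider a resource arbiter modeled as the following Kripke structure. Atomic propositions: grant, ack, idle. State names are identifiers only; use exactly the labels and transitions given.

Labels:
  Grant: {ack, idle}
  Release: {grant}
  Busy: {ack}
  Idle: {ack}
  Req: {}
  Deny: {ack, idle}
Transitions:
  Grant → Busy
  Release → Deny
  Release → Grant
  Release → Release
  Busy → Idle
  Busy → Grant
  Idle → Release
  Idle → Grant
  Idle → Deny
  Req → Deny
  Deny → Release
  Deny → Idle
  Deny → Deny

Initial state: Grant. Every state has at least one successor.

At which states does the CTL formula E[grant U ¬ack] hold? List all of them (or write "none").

States satisfying grant: {Release}.
States satisfying ¬ack: {Release, Req}.
States satisfying E[grant U ¬ack]: {Release, Req}.

{Release, Req}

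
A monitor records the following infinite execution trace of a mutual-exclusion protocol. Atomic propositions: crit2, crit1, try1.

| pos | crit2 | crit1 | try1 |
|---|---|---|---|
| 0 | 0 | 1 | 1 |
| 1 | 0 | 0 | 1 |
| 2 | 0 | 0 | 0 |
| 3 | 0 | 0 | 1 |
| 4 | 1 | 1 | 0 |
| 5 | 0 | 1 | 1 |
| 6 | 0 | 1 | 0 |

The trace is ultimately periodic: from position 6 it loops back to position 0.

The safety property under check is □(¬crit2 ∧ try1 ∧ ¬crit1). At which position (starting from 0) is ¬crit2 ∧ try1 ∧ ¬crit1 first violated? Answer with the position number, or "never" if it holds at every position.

0

At position 0 the labels are {crit1, try1}, so ¬crit2 ∧ try1 ∧ ¬crit1 is false there. This is the first violation.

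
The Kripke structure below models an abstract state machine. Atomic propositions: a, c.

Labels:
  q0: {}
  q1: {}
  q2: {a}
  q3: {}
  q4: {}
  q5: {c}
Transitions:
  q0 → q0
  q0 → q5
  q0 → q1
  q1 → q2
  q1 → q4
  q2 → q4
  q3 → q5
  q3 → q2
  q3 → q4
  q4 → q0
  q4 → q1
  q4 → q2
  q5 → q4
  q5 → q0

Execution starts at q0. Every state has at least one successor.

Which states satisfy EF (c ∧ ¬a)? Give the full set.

States satisfying c ∧ ¬a: {q5}.
States satisfying EF (c ∧ ¬a): {q0, q1, q2, q3, q4, q5}.

{q0, q1, q2, q3, q4, q5}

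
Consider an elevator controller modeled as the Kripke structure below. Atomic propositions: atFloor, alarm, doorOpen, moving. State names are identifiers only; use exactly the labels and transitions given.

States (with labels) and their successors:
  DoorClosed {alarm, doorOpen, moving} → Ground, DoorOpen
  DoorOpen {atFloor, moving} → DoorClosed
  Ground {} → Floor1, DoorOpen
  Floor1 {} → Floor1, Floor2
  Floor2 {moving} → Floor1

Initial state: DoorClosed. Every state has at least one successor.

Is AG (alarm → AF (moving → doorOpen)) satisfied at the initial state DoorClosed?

States satisfying alarm → AF (moving → doorOpen): {DoorClosed, DoorOpen, Ground, Floor1, Floor2}.
States satisfying AG (alarm → AF (moving → doorOpen)): {DoorClosed, DoorOpen, Ground, Floor1, Floor2}.
Every state reachable from DoorClosed satisfies alarm → AF (moving → doorOpen).
DoorClosed ∈ Sat(AG (alarm → AF (moving → doorOpen))).

Holds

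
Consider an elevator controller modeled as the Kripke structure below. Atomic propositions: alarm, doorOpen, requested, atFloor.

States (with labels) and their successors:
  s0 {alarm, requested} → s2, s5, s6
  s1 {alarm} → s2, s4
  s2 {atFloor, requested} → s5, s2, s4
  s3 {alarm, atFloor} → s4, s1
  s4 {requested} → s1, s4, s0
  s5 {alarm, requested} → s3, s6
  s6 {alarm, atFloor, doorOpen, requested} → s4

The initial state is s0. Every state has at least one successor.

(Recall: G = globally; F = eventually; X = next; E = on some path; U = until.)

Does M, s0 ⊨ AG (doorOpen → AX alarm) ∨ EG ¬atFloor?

States satisfying doorOpen → AX alarm: {s0, s1, s2, s3, s4, s5}.
States satisfying AG (doorOpen → AX alarm): ∅.
States satisfying ¬atFloor: {s0, s1, s4, s5}.
States satisfying EG ¬atFloor: {s1, s4}.
States satisfying AG (doorOpen → AX alarm) ∨ EG ¬atFloor: {s1, s4}.
s0 ∉ Sat(AG (doorOpen → AX alarm) ∨ EG ¬atFloor).

Violated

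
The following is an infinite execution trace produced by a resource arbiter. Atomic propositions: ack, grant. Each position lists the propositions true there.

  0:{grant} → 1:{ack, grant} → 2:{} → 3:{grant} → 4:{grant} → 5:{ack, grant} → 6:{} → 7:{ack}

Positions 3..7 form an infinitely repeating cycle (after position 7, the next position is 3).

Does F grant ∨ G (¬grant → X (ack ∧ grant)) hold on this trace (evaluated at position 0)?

Satisfied

grant holds at position 0, which is reachable from 0, so F grant holds.
¬grant → X (ack ∧ grant) must hold at every position from 0 onward. It fails at position 2, so G (¬grant → X (ack ∧ grant)) is false.
Positions where ¬grant holds: 2, 6, 7.
Check X (ack ∧ grant) at each: 2→fails, 6→fails, 7→fails.
At position 0: F grant is true; G (¬grant → X (ack ∧ grant)) is false; so F grant ∨ G (¬grant → X (ack ∧ grant)) is true.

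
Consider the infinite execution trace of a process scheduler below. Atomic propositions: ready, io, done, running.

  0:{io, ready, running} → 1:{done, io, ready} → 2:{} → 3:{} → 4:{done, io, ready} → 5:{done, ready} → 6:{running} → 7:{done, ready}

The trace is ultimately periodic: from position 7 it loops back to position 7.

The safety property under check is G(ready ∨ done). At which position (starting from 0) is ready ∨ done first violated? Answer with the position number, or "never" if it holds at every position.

Check ready ∨ done at each position in order: 0 ✓, 1 ✓.
At position 2 the labels are {}, so ready ∨ done is false there. This is the first violation.

2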